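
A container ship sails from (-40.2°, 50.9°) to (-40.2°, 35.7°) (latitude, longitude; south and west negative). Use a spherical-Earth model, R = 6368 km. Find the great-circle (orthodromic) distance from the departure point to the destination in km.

1289 km

Haversine: a = sin²(Δφ/2)+cos φ₁ cos φ₂ sin²(Δλ/2) = 0.01020;  σ = 2·atan2(√a,√(1−a))
σ = 11.595° → d = Rσ = 6368·0.20238 = 1289 km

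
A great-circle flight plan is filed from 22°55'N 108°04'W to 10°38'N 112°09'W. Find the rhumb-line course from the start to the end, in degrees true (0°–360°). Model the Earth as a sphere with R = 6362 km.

197.6°

Δψ = ln[tan(π/4+φ₂/2)/tan(π/4+φ₁/2)] = -0.2244
Δλ = -0.0713 rad (taken the short way round)
course = atan2(Δλ, Δψ) = 197.62°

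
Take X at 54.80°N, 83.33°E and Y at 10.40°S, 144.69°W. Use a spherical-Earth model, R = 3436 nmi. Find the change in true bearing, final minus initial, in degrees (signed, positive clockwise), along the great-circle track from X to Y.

At departure: θ₁ = atan2(sin Δλ cos φ₂, cos φ₁ sin φ₂ − sin φ₁ cos φ₂ cos Δλ) = 59.34°
At arrival: θ₂ = atan2(sin Δλ cos φ₁, −cos φ₂ sin φ₁ + sin φ₂ cos φ₁ cos Δλ) = 149.73°
Δθ = θ₂ − θ₁ = +90.4°

+90.4°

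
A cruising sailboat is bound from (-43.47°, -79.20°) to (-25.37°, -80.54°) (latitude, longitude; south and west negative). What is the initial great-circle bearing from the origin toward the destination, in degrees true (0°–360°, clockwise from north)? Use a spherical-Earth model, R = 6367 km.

N = sin Δλ·cos φ₂ = -0.0211;  D = cos φ₁ sin φ₂ − sin φ₁ cos φ₂ cos Δλ = +0.3105
initial course = atan2(N, D) = 356.11°

356.1°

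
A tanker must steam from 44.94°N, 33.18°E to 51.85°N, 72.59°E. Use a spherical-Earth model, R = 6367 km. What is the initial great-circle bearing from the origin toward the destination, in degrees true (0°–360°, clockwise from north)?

θ = atan2( sin Δλ·cos φ₂ ,  cos φ₁ sin φ₂ − sin φ₁ cos φ₂ cos Δλ )
  = atan2(+0.3922, +0.2195) = 60.76°

60.8°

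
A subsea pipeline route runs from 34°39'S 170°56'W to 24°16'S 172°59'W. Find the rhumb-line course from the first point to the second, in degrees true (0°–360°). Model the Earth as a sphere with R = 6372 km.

350.3°

Δψ = ln[tan(π/4+φ₂/2)/tan(π/4+φ₁/2)] = +0.2086
Δλ = -0.0358 rad (taken the short way round)
course = atan2(Δλ, Δψ) = 350.27°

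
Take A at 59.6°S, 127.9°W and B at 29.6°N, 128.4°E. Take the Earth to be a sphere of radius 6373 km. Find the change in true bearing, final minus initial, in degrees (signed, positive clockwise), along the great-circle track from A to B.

+49.7°

At departure: θ₁ = atan2(sin Δλ cos φ₂, cos φ₁ sin φ₂ − sin φ₁ cos φ₂ cos Δλ) = 274.89°
At arrival: θ₂ = atan2(sin Δλ cos φ₁, −cos φ₂ sin φ₁ + sin φ₂ cos φ₁ cos Δλ) = 324.56°
Δθ = θ₂ − θ₁ = +49.7°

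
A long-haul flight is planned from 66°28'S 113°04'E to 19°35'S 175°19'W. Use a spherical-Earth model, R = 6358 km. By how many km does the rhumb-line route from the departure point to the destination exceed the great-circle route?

Great circle: cos σ = sin φ₁ sin φ₂ + cos φ₁ cos φ₂ cos Δλ,  σ = 1.1308 rad → d_gc = 7189.6 km
Rhumb line: Δψ = +1.2201, q = Δφ/Δψ = 0.6707, d_rh = R√(Δφ²+q²Δλ²) = 7448.0 km
Excess = 7448.0 − 7189.6 = 258.4 ≈ 258 km

258 km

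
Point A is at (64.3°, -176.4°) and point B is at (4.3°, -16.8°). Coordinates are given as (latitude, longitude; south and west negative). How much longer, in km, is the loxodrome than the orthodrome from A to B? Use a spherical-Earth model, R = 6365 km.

Great circle: cos σ = sin φ₁ sin φ₂ + cos φ₁ cos φ₂ cos Δλ,  σ = 1.9153 rad → d_gc = 12191.1 km
Rhumb line: Δψ = -1.4028, q = Δφ/Δψ = 0.7465, d_rh = R√(Δφ²+q²Δλ²) = 14819.2 km
Excess = 14819.2 − 12191.1 = 2628.1 ≈ 2628 km

2628 km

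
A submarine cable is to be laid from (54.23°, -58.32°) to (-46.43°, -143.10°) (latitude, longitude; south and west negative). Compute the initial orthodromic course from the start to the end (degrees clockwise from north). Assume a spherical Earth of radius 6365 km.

θ = atan2( sin Δλ·cos φ₂ ,  cos φ₁ sin φ₂ − sin φ₁ cos φ₂ cos Δλ )
  = atan2(-0.6864, -0.4744) = 235.35°

235.3°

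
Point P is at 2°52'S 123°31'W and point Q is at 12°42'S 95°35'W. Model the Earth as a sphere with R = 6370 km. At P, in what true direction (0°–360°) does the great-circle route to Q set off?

θ = atan2( sin Δλ·cos φ₂ ,  cos φ₁ sin φ₂ − sin φ₁ cos φ₂ cos Δλ )
  = atan2(+0.4570, -0.1765) = 111.11°

111.1°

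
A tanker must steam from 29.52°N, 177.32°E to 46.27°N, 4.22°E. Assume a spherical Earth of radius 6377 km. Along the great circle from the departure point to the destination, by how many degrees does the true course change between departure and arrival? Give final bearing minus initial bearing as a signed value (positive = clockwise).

Initial bearing θ₁ = atan2(sin Δλ cos φ₂, cos φ₁ sin φ₂ − sin φ₁ cos φ₂ cos Δλ) = 355.09°
Final bearing θ₂ = (initial bearing from the destination back to the start) + 180° = 186.18°
Δθ = θ₂ − θ₁ = -168.9°

-168.9°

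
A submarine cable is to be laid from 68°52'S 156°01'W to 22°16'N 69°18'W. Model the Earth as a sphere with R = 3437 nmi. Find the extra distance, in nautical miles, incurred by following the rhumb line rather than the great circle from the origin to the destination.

193 nmi

Great circle: cos σ = sin φ₁ sin φ₂ + cos φ₁ cos φ₂ cos Δλ,  σ = 1.9117 rad → d_gc = 6570.5 nmi
Rhumb line: Δψ = +2.0779, q = Δφ/Δψ = 0.7655, d_rh = R√(Δφ²+q²Δλ²) = 6763.3 nmi
Excess = 6763.3 − 6570.5 = 192.8 ≈ 193 nmi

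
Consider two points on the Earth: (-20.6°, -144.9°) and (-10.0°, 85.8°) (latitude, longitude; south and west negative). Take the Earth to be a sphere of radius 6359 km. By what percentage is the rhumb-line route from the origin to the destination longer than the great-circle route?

2.8%

Great circle: σ = 2.1209 rad → d_gc = Rσ = 13486.8 km
Rhumb: Δφ = +0.1850, Δλ = -2.2567, Δψ = +0.1921, q = Δφ/Δψ = 0.9630 → d_rh = R√(Δφ²+q²Δλ²) = 13869.1 km
Excess = (13869.1 − 13486.8) / 13486.8 = 382.3 / 13486.8 = 2.83% ≈ 2.8%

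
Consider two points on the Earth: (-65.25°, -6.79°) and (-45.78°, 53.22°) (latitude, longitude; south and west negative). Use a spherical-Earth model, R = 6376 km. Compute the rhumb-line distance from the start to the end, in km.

4273 km

Δψ = ln[tan(π/4+φ₂/2)/tan(π/4+φ₁/2)] = +0.6161;  Δφ = +0.3398 rad,  Δλ = +1.0474 rad
q = Δφ/Δψ = 0.5516
d = R·√(Δφ² + q²Δλ²) = 6376·0.67025 = 4273 km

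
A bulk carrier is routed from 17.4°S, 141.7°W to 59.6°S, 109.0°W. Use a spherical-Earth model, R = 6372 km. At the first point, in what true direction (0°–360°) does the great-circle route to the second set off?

158.5°

θ = atan2( sin Δλ·cos φ₂ ,  cos φ₁ sin φ₂ − sin φ₁ cos φ₂ cos Δλ )
  = atan2(+0.2734, -0.6957) = 158.55°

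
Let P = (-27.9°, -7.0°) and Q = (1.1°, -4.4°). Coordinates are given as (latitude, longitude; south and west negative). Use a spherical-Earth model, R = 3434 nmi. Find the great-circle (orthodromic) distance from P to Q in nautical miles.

cos σ = sin φ₁ sin φ₂ + cos φ₁ cos φ₂ cos Δλ
      = sin(-27.90°)sin(1.10°) + cos(-27.90°)cos(1.10°)cos(2.60°) = 0.8737
σ = 29.107° → d = Rσ = 3434·0.50802 = 1745 nmi

1745 nmi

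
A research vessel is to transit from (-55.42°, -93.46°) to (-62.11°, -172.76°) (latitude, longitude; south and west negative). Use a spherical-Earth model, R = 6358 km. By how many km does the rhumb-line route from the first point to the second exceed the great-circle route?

Great circle: cos σ = sin φ₁ sin φ₂ + cos φ₁ cos φ₂ cos Δλ,  σ = 0.6809 rad → d_gc = 4329.3 km
Rhumb line: Δψ = -0.2260, q = Δφ/Δψ = 0.5166, d_rh = R√(Δφ²+q²Δλ²) = 4606.6 km
Excess = 4606.6 − 4329.3 = 277.3 ≈ 277 km

277 km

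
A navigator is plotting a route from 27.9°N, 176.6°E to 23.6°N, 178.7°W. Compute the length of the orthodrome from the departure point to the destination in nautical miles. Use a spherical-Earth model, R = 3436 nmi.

Haversine: a = sin²(Δφ/2)+cos φ₁ cos φ₂ sin²(Δλ/2) = 0.00277;  σ = 2·atan2(√a,√(1−a))
σ = 6.033° → d = Rσ = 3436·0.10529 = 362 nmi

362 nmi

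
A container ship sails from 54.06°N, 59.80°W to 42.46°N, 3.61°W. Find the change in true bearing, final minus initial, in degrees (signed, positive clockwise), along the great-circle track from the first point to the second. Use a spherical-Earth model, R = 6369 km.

At departure: θ₁ = atan2(sin Δλ cos φ₂, cos φ₁ sin φ₂ − sin φ₁ cos φ₂ cos Δλ) = 84.05°
At arrival: θ₂ = atan2(sin Δλ cos φ₁, −cos φ₂ sin φ₁ + sin φ₂ cos φ₁ cos Δλ) = 127.69°
Δθ = θ₂ − θ₁ = +43.6°

+43.6°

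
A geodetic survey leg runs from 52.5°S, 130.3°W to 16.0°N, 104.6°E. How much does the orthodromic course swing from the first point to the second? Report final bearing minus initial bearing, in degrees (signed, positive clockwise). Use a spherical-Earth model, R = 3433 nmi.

+72.2°

At departure: θ₁ = atan2(sin Δλ cos φ₂, cos φ₁ sin φ₂ − sin φ₁ cos φ₂ cos Δλ) = 251.01°
At arrival: θ₂ = atan2(sin Δλ cos φ₁, −cos φ₂ sin φ₁ + sin φ₂ cos φ₁ cos Δλ) = 323.22°
Δθ = θ₂ − θ₁ = +72.2°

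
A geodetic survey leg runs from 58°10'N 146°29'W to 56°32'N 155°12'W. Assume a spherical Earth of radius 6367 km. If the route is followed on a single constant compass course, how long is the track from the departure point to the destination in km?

553 km

Δψ = ln[tan(π/4+φ₂/2)/tan(π/4+φ₁/2)] = -0.0528;  Δφ = -0.0285 rad,  Δλ = -0.1521 rad
q = Δφ/Δψ = 0.5394
d = R·√(Δφ² + q²Δλ²) = 6367·0.08687 = 553 km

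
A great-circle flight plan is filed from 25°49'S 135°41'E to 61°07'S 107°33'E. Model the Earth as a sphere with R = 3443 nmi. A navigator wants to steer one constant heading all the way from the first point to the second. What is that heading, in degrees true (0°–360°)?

Δψ = ln[tan(π/4+φ₂/2)/tan(π/4+φ₁/2)] = -0.8900
Δλ = -0.4910 rad (taken the short way round)
course = atan2(Δλ, Δψ) = 208.89°

208.9°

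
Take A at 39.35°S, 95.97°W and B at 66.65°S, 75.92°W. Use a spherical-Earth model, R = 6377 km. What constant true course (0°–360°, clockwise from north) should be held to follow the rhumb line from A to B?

Δψ = ln[tan(π/4+φ₂/2)/tan(π/4+φ₁/2)] = -0.8286
Δλ = +0.3499 rad (taken the short way round)
course = atan2(Δλ, Δψ) = 157.11°

157.1°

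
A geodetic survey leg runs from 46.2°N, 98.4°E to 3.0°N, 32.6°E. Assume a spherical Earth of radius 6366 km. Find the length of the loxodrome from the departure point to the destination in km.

Δψ = ln[tan(π/4+φ₂/2)/tan(π/4+φ₁/2)] = -0.8589;  Δφ = -0.7540 rad,  Δλ = -1.1484 rad
q = Δφ/Δψ = 0.8778
d = R·√(Δφ² + q²Δλ²) = 6366·1.25888 = 8014 km

8014 km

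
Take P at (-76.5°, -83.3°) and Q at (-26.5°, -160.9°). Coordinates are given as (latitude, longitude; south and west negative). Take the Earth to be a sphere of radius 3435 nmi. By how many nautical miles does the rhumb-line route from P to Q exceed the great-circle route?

193 nmi

Great circle: cos σ = sin φ₁ sin φ₂ + cos φ₁ cos φ₂ cos Δλ,  σ = 1.0716 rad → d_gc = 3680.9 nmi
Rhumb line: Δψ = +1.6541, q = Δφ/Δψ = 0.5276, d_rh = R√(Δφ²+q²Δλ²) = 3874.3 nmi
Excess = 3874.3 − 3680.9 = 193.4 ≈ 193 nmi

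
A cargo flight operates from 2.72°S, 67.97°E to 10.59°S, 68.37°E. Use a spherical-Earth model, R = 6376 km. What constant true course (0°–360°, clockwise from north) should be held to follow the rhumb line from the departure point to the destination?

177.1°

Meridional parts: M(φ₁)=-0.0475, M(φ₂)=-0.1859 → ΔM = -0.1384;  Δλ = +0.0070 rad
tan C = Δλ / ΔM = -0.0504 → C = 177.11°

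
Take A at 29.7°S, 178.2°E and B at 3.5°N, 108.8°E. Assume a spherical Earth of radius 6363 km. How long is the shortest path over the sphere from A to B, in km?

8224 km

Haversine: a = sin²(Δφ/2)+cos φ₁ cos φ₂ sin²(Δλ/2) = 0.36260;  σ = 2·atan2(√a,√(1−a))
σ = 74.050° → d = Rσ = 6363·1.29241 = 8224 km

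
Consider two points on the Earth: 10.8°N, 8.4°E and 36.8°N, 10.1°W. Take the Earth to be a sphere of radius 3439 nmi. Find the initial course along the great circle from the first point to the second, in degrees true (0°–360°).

330.3°

θ = atan2( sin Δλ·cos φ₂ ,  cos φ₁ sin φ₂ − sin φ₁ cos φ₂ cos Δλ )
  = atan2(-0.2541, +0.4461) = 330.34°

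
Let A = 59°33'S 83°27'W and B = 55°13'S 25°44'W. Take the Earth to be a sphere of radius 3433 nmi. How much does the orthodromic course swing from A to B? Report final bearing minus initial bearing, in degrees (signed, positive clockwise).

Initial bearing θ₁ = atan2(sin Δλ cos φ₂, cos φ₁ sin φ₂ − sin φ₁ cos φ₂ cos Δλ) = 107.66°
Final bearing θ₂ = (initial bearing from the destination back to the start) + 180° = 57.83°
Δθ = θ₂ − θ₁ = -49.8°

-49.8°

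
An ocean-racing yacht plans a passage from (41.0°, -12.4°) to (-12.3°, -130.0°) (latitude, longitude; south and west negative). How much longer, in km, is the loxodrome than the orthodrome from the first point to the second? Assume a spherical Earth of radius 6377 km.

Great circle: cos σ = sin φ₁ sin φ₂ + cos φ₁ cos φ₂ cos Δλ,  σ = 2.0730 rad → d_gc = 13219.74 km
Rhumb line: Δψ = -1.0022, q = Δφ/Δψ = 0.9282, d_rh = R√(Δφ²+q²Δλ²) = 13520.18 km
Excess = 13520.18 − 13219.74 = 300.44 ≈ 300 km

300 km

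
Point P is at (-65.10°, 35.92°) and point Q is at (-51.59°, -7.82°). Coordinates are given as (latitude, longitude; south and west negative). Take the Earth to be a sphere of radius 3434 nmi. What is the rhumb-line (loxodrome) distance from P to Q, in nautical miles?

Δψ = ln[tan(π/4+φ₂/2)/tan(π/4+φ₁/2)] = +0.4560;  Δφ = +0.2358 rad,  Δλ = -0.7634 rad
q = Δφ/Δψ = 0.5171
d = R·√(Δφ² + q²Δλ²) = 3434·0.45981 = 1579 nmi

1579 nmi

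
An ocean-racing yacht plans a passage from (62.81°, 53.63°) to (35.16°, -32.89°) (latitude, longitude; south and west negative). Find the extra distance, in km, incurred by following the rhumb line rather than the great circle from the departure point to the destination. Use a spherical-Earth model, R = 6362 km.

Great circle: cos σ = sin φ₁ sin φ₂ + cos φ₁ cos φ₂ cos Δλ,  σ = 1.0064 rad → d_gc = 6402.7 km
Rhumb line: Δψ = -0.7633, q = Δφ/Δψ = 0.6323, d_rh = R√(Δφ²+q²Δλ²) = 6806.0 km
Excess = 6806.0 − 6402.7 = 403.3 ≈ 403 km

403 km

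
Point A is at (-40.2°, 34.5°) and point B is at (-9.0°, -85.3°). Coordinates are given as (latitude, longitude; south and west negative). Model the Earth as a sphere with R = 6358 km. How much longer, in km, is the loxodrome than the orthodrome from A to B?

616 km

Great circle: cos σ = sin φ₁ sin φ₂ + cos φ₁ cos φ₂ cos Δλ,  σ = 1.8483 rad → d_gc = 11751.40 km
Rhumb line: Δψ = +0.6097, q = Δφ/Δψ = 0.8931, d_rh = R√(Δφ²+q²Δλ²) = 12366.95 km
Excess = 12366.95 − 11751.40 = 615.55 ≈ 616 km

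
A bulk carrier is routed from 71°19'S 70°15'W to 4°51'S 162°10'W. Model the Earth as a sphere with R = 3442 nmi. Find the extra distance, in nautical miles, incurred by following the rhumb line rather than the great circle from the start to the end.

292 nmi

Great circle: cos σ = sin φ₁ sin φ₂ + cos φ₁ cos φ₂ cos Δλ,  σ = 1.5013 rad → d_gc = 5167.6 nmi
Rhumb line: Δψ = +1.7201, q = Δφ/Δψ = 0.6744, d_rh = R√(Δφ²+q²Δλ²) = 5460.0 nmi
Excess = 5460.0 − 5167.6 = 292.4 ≈ 292 nmi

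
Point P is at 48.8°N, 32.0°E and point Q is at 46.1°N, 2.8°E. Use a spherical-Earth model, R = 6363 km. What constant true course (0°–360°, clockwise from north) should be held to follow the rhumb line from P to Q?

Meridional parts: M(φ₁)=+0.9785, M(φ₂)=+0.9088 → ΔM = -0.0697;  Δλ = -0.5096 rad
tan C = Δλ / ΔM = +7.3111 → C = 262.21°

262.2°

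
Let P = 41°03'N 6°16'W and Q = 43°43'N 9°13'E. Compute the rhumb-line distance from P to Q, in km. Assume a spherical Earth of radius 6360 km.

1303 km

Rhumb course C = atan2(Δλ, Δψ) with Δψ = ln[tan(π/4+φ₂/2)/tan(π/4+φ₁/2)] = +0.0630, Δλ = +0.2702 → C = 76.87°
d = R·|Δφ| / |cos C| = 6360·0.04654 / 0.22713 = 1303 km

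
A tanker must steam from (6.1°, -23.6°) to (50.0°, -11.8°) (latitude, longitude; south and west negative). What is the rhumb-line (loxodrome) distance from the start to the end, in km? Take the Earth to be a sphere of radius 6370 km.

5006 km

Δψ = ln[tan(π/4+φ₂/2)/tan(π/4+φ₁/2)] = +0.9040;  Δφ = +0.7662 rad,  Δλ = +0.2059 rad
q = Δφ/Δψ = 0.8476
d = R·√(Δφ² + q²Δλ²) = 6370·0.78583 = 5006 km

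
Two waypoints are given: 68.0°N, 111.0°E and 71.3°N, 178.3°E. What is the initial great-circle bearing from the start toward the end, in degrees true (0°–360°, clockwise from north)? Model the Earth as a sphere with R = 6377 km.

N = sin Δλ·cos φ₂ = +0.2958;  D = cos φ₁ sin φ₂ − sin φ₁ cos φ₂ cos Δλ = +0.2401
initial course = atan2(N, D) = 50.93°

50.9°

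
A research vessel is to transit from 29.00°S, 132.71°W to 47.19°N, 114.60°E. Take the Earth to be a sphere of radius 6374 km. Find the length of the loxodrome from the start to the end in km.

14184 km

Δψ = ln[tan(π/4+φ₂/2)/tan(π/4+φ₁/2)] = +1.4658;  Δφ = +1.3298 rad,  Δλ = -1.9668 rad
q = Δφ/Δψ = 0.9072
d = R·√(Δφ² + q²Δλ²) = 6374·2.22534 = 14184 km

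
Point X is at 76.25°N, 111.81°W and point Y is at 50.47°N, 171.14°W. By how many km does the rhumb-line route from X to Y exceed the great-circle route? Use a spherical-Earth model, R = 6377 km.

140 km

Great circle: cos σ = sin φ₁ sin φ₂ + cos φ₁ cos φ₂ cos Δλ,  σ = 0.5982 rad → d_gc = 3814.66 km
Rhumb line: Δψ = -1.0920, q = Δφ/Δψ = 0.4120, d_rh = R√(Δφ²+q²Δλ²) = 3954.21 km
Excess = 3954.21 − 3814.66 = 139.55 ≈ 140 km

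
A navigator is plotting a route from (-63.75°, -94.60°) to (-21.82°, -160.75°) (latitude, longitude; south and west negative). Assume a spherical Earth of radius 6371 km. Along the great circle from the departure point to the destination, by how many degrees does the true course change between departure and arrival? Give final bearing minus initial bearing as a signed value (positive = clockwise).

+50.7°

At departure: θ₁ = atan2(sin Δλ cos φ₂, cos φ₁ sin φ₂ − sin φ₁ cos φ₂ cos Δλ) = 281.47°
At arrival: θ₂ = atan2(sin Δλ cos φ₁, −cos φ₂ sin φ₁ + sin φ₂ cos φ₁ cos Δλ) = 332.17°
Δθ = θ₂ − θ₁ = +50.7°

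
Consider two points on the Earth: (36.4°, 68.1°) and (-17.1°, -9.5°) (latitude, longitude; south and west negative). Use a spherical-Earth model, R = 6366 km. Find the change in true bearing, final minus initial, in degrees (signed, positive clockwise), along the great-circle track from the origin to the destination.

-17.2°

Initial bearing θ₁ = atan2(sin Δλ cos φ₂, cos φ₁ sin φ₂ − sin φ₁ cos φ₂ cos Δλ) = 248.99°
Final bearing θ₂ = (initial bearing from the destination back to the start) + 180° = 231.83°
Δθ = θ₂ − θ₁ = -17.2°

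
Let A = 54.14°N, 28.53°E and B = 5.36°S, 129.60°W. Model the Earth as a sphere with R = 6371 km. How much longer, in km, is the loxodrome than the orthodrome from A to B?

2098 km

Great circle: cos σ = sin φ₁ sin φ₂ + cos φ₁ cos φ₂ cos Δλ,  σ = 2.2357 rad → d_gc = 14243.6 km
Rhumb line: Δψ = -1.2220, q = Δφ/Δψ = 0.8498, d_rh = R√(Δφ²+q²Δλ²) = 16341.4 km
Excess = 16341.4 − 14243.6 = 2097.8 ≈ 2098 km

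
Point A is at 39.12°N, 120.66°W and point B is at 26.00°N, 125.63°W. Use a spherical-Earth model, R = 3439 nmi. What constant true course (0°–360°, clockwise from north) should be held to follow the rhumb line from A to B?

Meridional parts: M(φ₁)=+0.7430, M(φ₂)=+0.4702 → ΔM = -0.2728;  Δλ = -0.0867 rad
tan C = Δλ / ΔM = +0.3180 → C = 197.64°

197.6°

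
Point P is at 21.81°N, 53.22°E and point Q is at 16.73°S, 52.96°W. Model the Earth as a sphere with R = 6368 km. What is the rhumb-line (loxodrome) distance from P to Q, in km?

Δψ = ln[tan(π/4+φ₂/2)/tan(π/4+φ₁/2)] = -0.6864;  Δφ = -0.6726 rad,  Δλ = -1.8532 rad
q = Δφ/Δψ = 0.9799
d = R·√(Δφ² + q²Δλ²) = 6368·1.93656 = 12332 km

12332 km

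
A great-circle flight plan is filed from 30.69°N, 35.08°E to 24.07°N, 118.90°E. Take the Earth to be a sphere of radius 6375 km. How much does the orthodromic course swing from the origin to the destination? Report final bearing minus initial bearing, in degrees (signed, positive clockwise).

Initial bearing θ₁ = atan2(sin Δλ cos φ₂, cos φ₁ sin φ₂ − sin φ₁ cos φ₂ cos Δλ) = 71.68°
Final bearing θ₂ = (initial bearing from the destination back to the start) + 180° = 116.61°
Δθ = θ₂ − θ₁ = +44.9°

+44.9°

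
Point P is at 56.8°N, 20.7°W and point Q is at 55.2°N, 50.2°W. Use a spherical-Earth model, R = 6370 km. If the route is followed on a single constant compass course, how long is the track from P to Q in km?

1842 km

Rhumb course C = atan2(Δλ, Δψ) with Δψ = ln[tan(π/4+φ₂/2)/tan(π/4+φ₁/2)] = -0.0499, Δλ = -0.5149 → C = 264.46°
d = R·|Δφ| / |cos C| = 6370·0.02793 / 0.09656 = 1842 km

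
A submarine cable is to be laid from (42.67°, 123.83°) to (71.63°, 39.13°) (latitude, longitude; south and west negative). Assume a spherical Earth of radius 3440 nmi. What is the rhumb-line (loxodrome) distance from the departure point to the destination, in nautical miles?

3110 nmi

Rhumb course C = atan2(Δλ, Δψ) with Δψ = ln[tan(π/4+φ₂/2)/tan(π/4+φ₁/2)] = +0.9971, Δλ = -1.4783 → C = 304.00°
d = R·|Δφ| / |cos C| = 3440·0.50545 / 0.55917 = 3110 nmi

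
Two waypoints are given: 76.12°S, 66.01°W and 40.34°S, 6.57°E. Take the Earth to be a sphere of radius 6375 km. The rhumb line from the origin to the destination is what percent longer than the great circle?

5.1%

Great circle: σ = 0.8187 rad → d_gc = Rσ = 5219.3 km
Rhumb: Δφ = +0.6245, Δλ = +1.2668, Δψ = +1.3353, q = Δφ/Δψ = 0.4677 → d_rh = R√(Δφ²+q²Δλ²) = 5487.4 km
Excess = (5487.4 − 5219.3) / 5219.3 = 268.1 / 5219.3 = 5.14% ≈ 5.1%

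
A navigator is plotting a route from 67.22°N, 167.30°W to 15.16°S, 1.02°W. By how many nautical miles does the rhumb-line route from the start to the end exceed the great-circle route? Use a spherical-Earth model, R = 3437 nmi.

1495 nmi

Great circle: cos σ = sin φ₁ sin φ₂ + cos φ₁ cos φ₂ cos Δλ,  σ = 2.2195 rad → d_gc = 7628.5 nmi
Rhumb line: Δψ = -1.8699, q = Δφ/Δψ = 0.7689, d_rh = R√(Δφ²+q²Δλ²) = 9123.8 nmi
Excess = 9123.8 − 7628.5 = 1495.3 ≈ 1495 nmi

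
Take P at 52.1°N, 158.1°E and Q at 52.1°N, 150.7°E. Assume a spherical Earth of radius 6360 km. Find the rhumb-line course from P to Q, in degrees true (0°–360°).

Δψ = ln[tan(π/4+φ₂/2)/tan(π/4+φ₁/2)] = +0.0000
Δλ = -0.1292 rad (taken the short way round)
course = atan2(Δλ, Δψ) = 270.00°

270.0°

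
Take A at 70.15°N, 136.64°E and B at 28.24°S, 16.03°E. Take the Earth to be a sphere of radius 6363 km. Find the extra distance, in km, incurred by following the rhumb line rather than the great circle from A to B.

Great circle: cos σ = sin φ₁ sin φ₂ + cos φ₁ cos φ₂ cos Δλ,  σ = 2.2110 rad → d_gc = 14068.7 km
Rhumb line: Δψ = -2.2572, q = Δφ/Δψ = 0.7608, d_rh = R√(Δφ²+q²Δλ²) = 14940.9 km
Excess = 14940.9 − 14068.7 = 872.2 ≈ 872 km

872 km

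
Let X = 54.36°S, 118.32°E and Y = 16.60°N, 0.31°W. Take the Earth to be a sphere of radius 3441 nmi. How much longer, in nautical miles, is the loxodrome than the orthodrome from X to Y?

Great circle: cos σ = sin φ₁ sin φ₂ + cos φ₁ cos φ₂ cos Δλ,  σ = 2.0941 rad → d_gc = 7205.77 nmi
Rhumb line: Δψ = +1.4288, q = Δφ/Δψ = 0.8668, d_rh = R√(Δφ²+q²Δλ²) = 7503.34 nmi
Excess = 7503.34 − 7205.77 = 297.57 ≈ 298 nmi

298 nmi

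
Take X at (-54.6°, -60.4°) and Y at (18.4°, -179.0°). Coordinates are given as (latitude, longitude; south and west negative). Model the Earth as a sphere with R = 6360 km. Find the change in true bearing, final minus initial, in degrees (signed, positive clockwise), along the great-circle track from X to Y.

+66.1°

At departure: θ₁ = atan2(sin Δλ cos φ₂, cos φ₁ sin φ₂ − sin φ₁ cos φ₂ cos Δλ) = 257.32°
At arrival: θ₂ = atan2(sin Δλ cos φ₁, −cos φ₂ sin φ₁ + sin φ₂ cos φ₁ cos Δλ) = 323.44°
Δθ = θ₂ − θ₁ = +66.1°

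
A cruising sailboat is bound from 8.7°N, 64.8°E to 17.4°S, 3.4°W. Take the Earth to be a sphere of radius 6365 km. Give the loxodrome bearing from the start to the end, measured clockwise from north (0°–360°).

Δψ = ln[tan(π/4+φ₂/2)/tan(π/4+φ₁/2)] = -0.4609
Δλ = -1.1903 rad (taken the short way round)
course = atan2(Δλ, Δψ) = 248.83°

248.8°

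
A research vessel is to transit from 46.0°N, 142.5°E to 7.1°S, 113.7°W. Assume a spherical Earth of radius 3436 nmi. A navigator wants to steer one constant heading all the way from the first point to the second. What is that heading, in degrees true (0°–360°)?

119.6°

Meridional parts: M(φ₁)=+0.9063, M(φ₂)=-0.1242 → ΔM = -1.0305;  Δλ = +1.8117 rad
tan C = Δλ / ΔM = -1.7580 → C = 119.63°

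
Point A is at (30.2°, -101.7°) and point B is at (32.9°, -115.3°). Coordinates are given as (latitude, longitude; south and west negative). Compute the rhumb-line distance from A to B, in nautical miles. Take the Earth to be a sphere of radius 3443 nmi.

Δψ = ln[tan(π/4+φ₂/2)/tan(π/4+φ₁/2)] = +0.0553;  Δφ = +0.0471 rad,  Δλ = -0.2374 rad
q = Δφ/Δψ = 0.8520
d = R·√(Δφ² + q²Δλ²) = 3443·0.20766 = 715 nmi

715 nmi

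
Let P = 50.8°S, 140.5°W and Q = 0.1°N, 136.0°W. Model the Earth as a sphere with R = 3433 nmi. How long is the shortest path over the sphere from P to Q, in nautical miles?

3058 nmi

cos σ = sin φ₁ sin φ₂ + cos φ₁ cos φ₂ cos Δλ
      = sin(-50.80°)sin(0.10°) + cos(-50.80°)cos(0.10°)cos(4.50°) = 0.6287
σ = 51.044° → d = Rσ = 3433·0.89088 = 3058 nmi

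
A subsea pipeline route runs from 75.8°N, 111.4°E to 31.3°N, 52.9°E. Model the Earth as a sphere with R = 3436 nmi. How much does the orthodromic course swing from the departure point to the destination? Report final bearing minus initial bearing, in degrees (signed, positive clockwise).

-51.9°

At departure: θ₁ = atan2(sin Δλ cos φ₂, cos φ₁ sin φ₂ − sin φ₁ cos φ₂ cos Δλ) = 247.26°
At arrival: θ₂ = atan2(sin Δλ cos φ₁, −cos φ₂ sin φ₁ + sin φ₂ cos φ₁ cos Δλ) = 195.35°
Δθ = θ₂ − θ₁ = -51.9°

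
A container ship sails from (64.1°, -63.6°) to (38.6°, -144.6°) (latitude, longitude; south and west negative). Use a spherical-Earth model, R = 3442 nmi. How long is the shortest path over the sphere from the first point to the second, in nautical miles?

Haversine: a = sin²(Δφ/2)+cos φ₁ cos φ₂ sin²(Δλ/2) = 0.19269;  σ = 2·atan2(√a,√(1−a))
σ = 52.076° → d = Rσ = 3442·0.90890 = 3128 nmi

3128 nmi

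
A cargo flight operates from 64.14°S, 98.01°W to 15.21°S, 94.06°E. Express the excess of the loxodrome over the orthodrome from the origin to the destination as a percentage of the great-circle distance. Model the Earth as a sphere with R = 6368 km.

Great circle: σ = 1.7472 rad → d_gc = Rσ = 11126.3 km
Rhumb: Δφ = +0.8540, Δλ = -2.9309, Δψ = +1.2029, q = Δφ/Δψ = 0.7100 → d_rh = R√(Δφ²+q²Δλ²) = 14323.5 km
Excess = (14323.5 − 11126.3) / 11126.3 = 3197.2 / 11126.3 = 28.74% ≈ 28.7%

28.7%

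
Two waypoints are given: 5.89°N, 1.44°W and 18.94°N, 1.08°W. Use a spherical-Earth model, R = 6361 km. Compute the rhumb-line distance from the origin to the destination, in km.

Δψ = ln[tan(π/4+φ₂/2)/tan(π/4+φ₁/2)] = +0.2338;  Δφ = +0.2278 rad,  Δλ = +0.0063 rad
q = Δφ/Δψ = 0.9743
d = R·√(Δφ² + q²Δλ²) = 6361·0.22785 = 1449 km

1449 km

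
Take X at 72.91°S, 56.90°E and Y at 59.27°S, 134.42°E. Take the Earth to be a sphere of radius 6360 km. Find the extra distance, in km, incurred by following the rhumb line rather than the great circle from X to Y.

237 km

Great circle: cos σ = sin φ₁ sin φ₂ + cos φ₁ cos φ₂ cos Δλ,  σ = 0.5470 rad → d_gc = 3479.0 km
Rhumb line: Δψ = +0.6037, q = Δφ/Δψ = 0.3944, d_rh = R√(Δφ²+q²Δλ²) = 3715.9 km
Excess = 3715.9 − 3479.0 = 236.9 ≈ 237 km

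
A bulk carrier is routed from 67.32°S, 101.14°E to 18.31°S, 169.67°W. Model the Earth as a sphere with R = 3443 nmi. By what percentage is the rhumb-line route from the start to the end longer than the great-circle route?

5.9%

Great circle: σ = 1.2713 rad → d_gc = Rσ = 4377.1 nmi
Rhumb: Δφ = +0.8554, Δλ = +1.5567, Δψ = +1.2816, q = Δφ/Δψ = 0.6675 → d_rh = R√(Δφ²+q²Δλ²) = 4633.6 nmi
Excess = (4633.6 − 4377.1) / 4377.1 = 256.5 / 4377.1 = 5.86% ≈ 5.9%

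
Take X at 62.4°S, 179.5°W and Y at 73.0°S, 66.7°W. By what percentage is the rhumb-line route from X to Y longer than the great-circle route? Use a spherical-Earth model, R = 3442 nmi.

16.0%

Great circle: σ = 0.6518 rad → d_gc = Rσ = 2243.5 nmi
Rhumb: Δφ = -0.1850, Δλ = +1.9687, Δψ = -0.4968, q = Δφ/Δψ = 0.3724 → d_rh = R√(Δφ²+q²Δλ²) = 2602.4 nmi
Excess = (2602.4 − 2243.5) / 2243.5 = 358.9 / 2243.5 = 16.00% ≈ 16.0%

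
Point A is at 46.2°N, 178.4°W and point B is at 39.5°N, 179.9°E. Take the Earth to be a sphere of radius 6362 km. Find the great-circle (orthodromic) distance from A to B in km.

757 km

Haversine: a = sin²(Δφ/2)+cos φ₁ cos φ₂ sin²(Δλ/2) = 0.00353;  σ = 2·atan2(√a,√(1−a))
σ = 6.814° → d = Rσ = 6362·0.11893 = 757 km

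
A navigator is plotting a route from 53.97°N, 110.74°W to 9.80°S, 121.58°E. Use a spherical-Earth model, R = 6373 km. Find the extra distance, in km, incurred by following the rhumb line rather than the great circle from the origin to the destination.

827 km

Great circle: cos σ = sin φ₁ sin φ₂ + cos φ₁ cos φ₂ cos Δλ,  σ = 2.0851 rad → d_gc = 13288.5 km
Rhumb line: Δψ = -1.2952, q = Δφ/Δψ = 0.8593, d_rh = R√(Δφ²+q²Δλ²) = 14115.8 km
Excess = 14115.8 − 13288.5 = 827.3 ≈ 827 km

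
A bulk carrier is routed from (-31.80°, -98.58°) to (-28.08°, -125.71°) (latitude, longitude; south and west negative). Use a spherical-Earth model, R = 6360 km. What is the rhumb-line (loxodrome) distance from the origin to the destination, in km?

Δψ = ln[tan(π/4+φ₂/2)/tan(π/4+φ₁/2)] = +0.0749;  Δφ = +0.0649 rad,  Δλ = -0.4735 rad
q = Δφ/Δψ = 0.8663
d = R·√(Δφ² + q²Δλ²) = 6360·0.41530 = 2641 km

2641 km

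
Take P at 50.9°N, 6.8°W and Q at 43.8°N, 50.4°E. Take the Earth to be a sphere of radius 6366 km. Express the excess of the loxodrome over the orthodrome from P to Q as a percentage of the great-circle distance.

2.4%

Great circle: σ = 0.6702 rad → d_gc = Rσ = 4266.3 km
Rhumb: Δφ = -0.1239, Δλ = +0.9983, Δψ = -0.1833, q = Δφ/Δψ = 0.6761 → d_rh = R√(Δφ²+q²Δλ²) = 4368.4 km
Excess = (4368.4 − 4266.3) / 4266.3 = 102.1 / 4266.3 = 2.39% ≈ 2.4%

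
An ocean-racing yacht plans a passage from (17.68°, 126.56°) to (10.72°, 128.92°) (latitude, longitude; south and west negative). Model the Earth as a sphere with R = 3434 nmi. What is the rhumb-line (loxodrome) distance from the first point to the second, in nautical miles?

Δψ = ln[tan(π/4+φ₂/2)/tan(π/4+φ₁/2)] = -0.1254;  Δφ = -0.1215 rad,  Δλ = +0.0412 rad
q = Δφ/Δψ = 0.9688
d = R·√(Δφ² + q²Δλ²) = 3434·0.12786 = 439 nmi

439 nmi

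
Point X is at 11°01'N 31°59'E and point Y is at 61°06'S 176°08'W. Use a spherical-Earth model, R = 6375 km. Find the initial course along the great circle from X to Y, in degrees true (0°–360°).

θ = atan2( sin Δλ·cos φ₂ ,  cos φ₁ sin φ₂ − sin φ₁ cos φ₂ cos Δλ )
  = atan2(+0.2278, -0.7779) = 163.68°

163.7°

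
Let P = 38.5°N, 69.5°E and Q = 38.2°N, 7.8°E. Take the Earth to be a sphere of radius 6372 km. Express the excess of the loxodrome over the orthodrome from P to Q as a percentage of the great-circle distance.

Great circle: σ = 0.8277 rad → d_gc = Rσ = 5274.4 km
Rhumb: Δφ = -0.0052, Δλ = -1.0769, Δψ = -0.0067, q = Δφ/Δψ = 0.7842 → d_rh = R√(Δφ²+q²Δλ²) = 5381.4 km
Excess = (5381.4 − 5274.4) / 5274.4 = 107.0 / 5274.4 = 2.03% ≈ 2.0%

2.0%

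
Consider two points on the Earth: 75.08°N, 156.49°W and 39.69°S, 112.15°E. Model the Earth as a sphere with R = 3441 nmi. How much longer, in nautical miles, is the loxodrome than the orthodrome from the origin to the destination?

Great circle: cos σ = sin φ₁ sin φ₂ + cos φ₁ cos φ₂ cos Δλ,  σ = 2.2418 rad → d_gc = 7714.2 nmi
Rhumb line: Δψ = -2.7889, q = Δφ/Δψ = 0.7183, d_rh = R√(Δφ²+q²Δλ²) = 7939.8 nmi
Excess = 7939.8 − 7714.2 = 225.6 ≈ 226 nmi

226 nmi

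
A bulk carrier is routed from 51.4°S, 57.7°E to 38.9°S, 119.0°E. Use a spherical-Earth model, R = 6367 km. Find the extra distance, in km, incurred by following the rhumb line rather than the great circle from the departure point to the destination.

126 km

Great circle: cos σ = sin φ₁ sin φ₂ + cos φ₁ cos φ₂ cos Δλ,  σ = 0.7613 rad → d_gc = 4847.3 km
Rhumb line: Δψ = +0.3112, q = Δφ/Δψ = 0.7010, d_rh = R√(Δφ²+q²Δλ²) = 4973.2 km
Excess = 4973.2 − 4847.3 = 125.9 ≈ 126 km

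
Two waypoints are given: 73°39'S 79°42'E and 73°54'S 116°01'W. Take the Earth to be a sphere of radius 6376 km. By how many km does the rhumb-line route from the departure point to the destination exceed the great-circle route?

Great circle: cos σ = sin φ₁ sin φ₂ + cos φ₁ cos φ₂ cos Δλ,  σ = 0.5609 rad → d_gc = 3576.3 km
Rhumb line: Δψ = -0.0156, q = Δφ/Δψ = 0.2794, d_rh = R√(Δφ²+q²Δλ²) = 5108.1 km
Excess = 5108.1 − 3576.3 = 1531.8 ≈ 1532 km

1532 km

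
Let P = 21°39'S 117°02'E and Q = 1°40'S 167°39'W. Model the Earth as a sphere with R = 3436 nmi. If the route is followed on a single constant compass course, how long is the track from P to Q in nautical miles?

4559 nmi

Δψ = ln[tan(π/4+φ₂/2)/tan(π/4+φ₁/2)] = +0.3581;  Δφ = +0.3488 rad,  Δλ = +1.3145 rad
q = Δφ/Δψ = 0.9740
d = R·√(Δφ² + q²Δλ²) = 3436·1.32696 = 4559 nmi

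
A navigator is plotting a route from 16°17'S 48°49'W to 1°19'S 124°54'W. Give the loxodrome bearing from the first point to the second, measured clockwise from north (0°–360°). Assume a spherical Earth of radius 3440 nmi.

Meridional parts: M(φ₁)=-0.2881, M(φ₂)=-0.0230 → ΔM = +0.2651;  Δλ = -1.3279 rad
tan C = Δλ / ΔM = -5.0087 → C = 281.29°

281.3°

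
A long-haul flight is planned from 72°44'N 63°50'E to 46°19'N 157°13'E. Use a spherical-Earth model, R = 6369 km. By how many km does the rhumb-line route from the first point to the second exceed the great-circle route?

483 km

Great circle: cos σ = sin φ₁ sin φ₂ + cos φ₁ cos φ₂ cos Δλ,  σ = 0.8251 rad → d_gc = 5255.1 km
Rhumb line: Δψ = -0.9707, q = Δφ/Δψ = 0.4750, d_rh = R√(Δφ²+q²Δλ²) = 5738.5 km
Excess = 5738.5 − 5255.1 = 483.4 ≈ 483 km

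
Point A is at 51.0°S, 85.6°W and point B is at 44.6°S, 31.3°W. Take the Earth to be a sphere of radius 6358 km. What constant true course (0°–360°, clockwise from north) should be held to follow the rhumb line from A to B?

Meridional parts: M(φ₁)=-1.0381, M(φ₂)=-0.8715 → ΔM = +0.1666;  Δλ = +0.9477 rad
tan C = Δλ / ΔM = +5.6889 → C = 80.03°

80.0°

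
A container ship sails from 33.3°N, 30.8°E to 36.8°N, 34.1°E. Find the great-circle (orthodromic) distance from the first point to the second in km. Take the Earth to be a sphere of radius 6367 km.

Haversine: a = sin²(Δφ/2)+cos φ₁ cos φ₂ sin²(Δλ/2) = 0.00149;  σ = 2·atan2(√a,√(1−a))
σ = 4.421° → d = Rσ = 6367·0.07715 = 491 km

491 km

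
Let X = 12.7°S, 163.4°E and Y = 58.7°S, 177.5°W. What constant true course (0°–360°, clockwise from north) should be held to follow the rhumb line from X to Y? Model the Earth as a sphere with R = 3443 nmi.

Meridional parts: M(φ₁)=-0.2235, M(φ₂)=-1.2724 → ΔM = -1.0490;  Δλ = +0.3334 rad
tan C = Δλ / ΔM = -0.3178 → C = 162.37°

162.4°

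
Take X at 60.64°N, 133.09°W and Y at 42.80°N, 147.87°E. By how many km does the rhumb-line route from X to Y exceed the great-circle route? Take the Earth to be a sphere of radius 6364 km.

Great circle: cos σ = sin φ₁ sin φ₂ + cos φ₁ cos φ₂ cos Δλ,  σ = 0.8492 rad → d_gc = 5404.5 km
Rhumb line: Δψ = -0.5114, q = Δφ/Δψ = 0.6088, d_rh = R√(Δφ²+q²Δλ²) = 5700.3 km
Excess = 5700.3 − 5404.5 = 295.8 ≈ 296 km

296 km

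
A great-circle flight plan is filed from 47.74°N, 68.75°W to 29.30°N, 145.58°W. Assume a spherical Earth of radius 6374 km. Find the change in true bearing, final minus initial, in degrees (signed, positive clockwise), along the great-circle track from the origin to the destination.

-53.2°

At departure: θ₁ = atan2(sin Δλ cos φ₂, cos φ₁ sin φ₂ − sin φ₁ cos φ₂ cos Δλ) = 282.10°
At arrival: θ₂ = atan2(sin Δλ cos φ₁, −cos φ₂ sin φ₁ + sin φ₂ cos φ₁ cos Δλ) = 228.94°
Δθ = θ₂ − θ₁ = -53.2°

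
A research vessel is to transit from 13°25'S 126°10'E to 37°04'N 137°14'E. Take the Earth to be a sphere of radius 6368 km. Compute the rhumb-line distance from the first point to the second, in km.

5730 km

Δψ = ln[tan(π/4+φ₂/2)/tan(π/4+φ₁/2)] = +0.9338;  Δφ = +0.8811 rad,  Δλ = +0.1931 rad
q = Δφ/Δψ = 0.9436
d = R·√(Δφ² + q²Δλ²) = 6368·0.89975 = 5730 km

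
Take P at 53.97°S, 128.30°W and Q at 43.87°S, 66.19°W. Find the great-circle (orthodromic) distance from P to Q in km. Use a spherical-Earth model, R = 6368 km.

Haversine: a = sin²(Δφ/2)+cos φ₁ cos φ₂ sin²(Δλ/2) = 0.12059;  σ = 2·atan2(√a,√(1−a))
σ = 40.640° → d = Rσ = 6368·0.70931 = 4517 km

4517 km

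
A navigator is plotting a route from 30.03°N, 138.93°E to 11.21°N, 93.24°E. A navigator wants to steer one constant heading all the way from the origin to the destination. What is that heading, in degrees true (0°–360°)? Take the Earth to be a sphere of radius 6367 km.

Meridional parts: M(φ₁)=+0.5499, M(φ₂)=+0.1969 → ΔM = -0.3530;  Δλ = -0.7974 rad
tan C = Δλ / ΔM = +2.2590 → C = 246.12°

246.1°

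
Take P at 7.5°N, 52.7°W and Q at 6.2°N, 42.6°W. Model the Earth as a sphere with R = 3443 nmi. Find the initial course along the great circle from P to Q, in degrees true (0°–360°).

96.8°

θ = atan2( sin Δλ·cos φ₂ ,  cos φ₁ sin φ₂ − sin φ₁ cos φ₂ cos Δλ )
  = atan2(+0.1743, -0.0207) = 96.76°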